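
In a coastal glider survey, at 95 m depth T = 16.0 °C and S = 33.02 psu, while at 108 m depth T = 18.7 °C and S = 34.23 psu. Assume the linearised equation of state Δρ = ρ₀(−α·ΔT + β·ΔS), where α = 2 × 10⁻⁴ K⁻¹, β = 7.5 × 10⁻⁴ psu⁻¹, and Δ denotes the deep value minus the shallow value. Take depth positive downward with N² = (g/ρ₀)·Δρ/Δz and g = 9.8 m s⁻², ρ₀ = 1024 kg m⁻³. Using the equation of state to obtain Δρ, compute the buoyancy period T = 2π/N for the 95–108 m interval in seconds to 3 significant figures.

377 s

ΔT = +2.7 K, ΔS = +1.21 psu (deep − shallow).
Δρ/ρ₀ = −αΔT + βΔS = -5.40 × 10⁻⁴ + 9.075 × 10⁻⁴ = 3.675 × 10⁻⁴, so Δρ ≈ 0.3763 kg m⁻³.
N² = (g/ρ₀)·Δρ/Δz = g·(Δρ/ρ₀)/Δz = 9.8 × 3.675 × 10⁻⁴ / 13 = 2.7704 × 10⁻⁴ s⁻².
N = √(2.7704 × 10⁻⁴) = 0.016645 rad s⁻¹ → T = 2π/N = 377.48 s ≈ 377 s.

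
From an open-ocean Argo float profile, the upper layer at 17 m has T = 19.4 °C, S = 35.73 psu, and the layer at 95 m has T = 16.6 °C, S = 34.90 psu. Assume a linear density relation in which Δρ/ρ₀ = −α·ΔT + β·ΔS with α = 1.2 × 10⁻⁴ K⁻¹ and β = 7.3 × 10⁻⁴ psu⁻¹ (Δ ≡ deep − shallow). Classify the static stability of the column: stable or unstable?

unstable

ΔT = 16.6 − 19.4 = -2.8 K and ΔS = 34.90 − 35.73 = -0.83 psu (deep − shallow).
−αΔT = 3.36 × 10⁻⁴; βΔS = -6.059 × 10⁻⁴; sum Δρ/ρ₀ = -2.699 × 10⁻⁴.
Δρ/ρ₀ < 0, so Δρ < 0: deeper water is lighter → statically unstable; the column would overturn.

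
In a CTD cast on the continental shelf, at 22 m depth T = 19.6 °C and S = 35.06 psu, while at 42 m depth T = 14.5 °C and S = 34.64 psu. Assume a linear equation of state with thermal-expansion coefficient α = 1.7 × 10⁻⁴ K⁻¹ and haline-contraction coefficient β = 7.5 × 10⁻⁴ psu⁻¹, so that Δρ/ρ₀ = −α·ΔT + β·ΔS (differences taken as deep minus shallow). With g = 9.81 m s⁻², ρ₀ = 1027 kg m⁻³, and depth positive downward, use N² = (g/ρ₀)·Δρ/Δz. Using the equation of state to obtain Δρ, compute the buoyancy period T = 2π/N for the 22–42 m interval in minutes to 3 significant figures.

ΔT = -5.1 K, ΔS = -0.42 psu (deep − shallow).
Δρ/ρ₀ = −αΔT + βΔS = 8.67 × 10⁻⁴ − 3.15 × 10⁻⁴ = 5.52 × 10⁻⁴, so Δρ ≈ 0.5669 kg m⁻³.
N² = (g/ρ₀)·Δρ/Δz = g·(Δρ/ρ₀)/Δz = 9.81 × 5.52 × 10⁻⁴ / 20 = 2.7076 × 10⁻⁴ s⁻².
N = √(2.7076 × 10⁻⁴) = 0.016455 rad s⁻¹ → T = 2π/N = 381.84 s = 6.3640 min ≈ 6.36 min.

6.36 min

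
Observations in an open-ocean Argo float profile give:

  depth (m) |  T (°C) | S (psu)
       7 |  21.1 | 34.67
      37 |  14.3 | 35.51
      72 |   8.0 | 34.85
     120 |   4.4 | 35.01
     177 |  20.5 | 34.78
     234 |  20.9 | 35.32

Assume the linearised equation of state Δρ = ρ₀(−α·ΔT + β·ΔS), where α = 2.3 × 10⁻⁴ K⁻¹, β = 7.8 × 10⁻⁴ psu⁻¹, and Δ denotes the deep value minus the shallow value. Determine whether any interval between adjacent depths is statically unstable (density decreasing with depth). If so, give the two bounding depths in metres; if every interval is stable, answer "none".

Evaluate Δρ/ρ₀ = −αΔT + βΔS across each adjacent pair:
  7–37 m: −αΔT+βΔS = −(2.3 × 10⁻⁴)(-6.8)+(7.8 × 10⁻⁴)(+0.84) = 2.2 × 10⁻³ → stable
  37–72 m: −αΔT+βΔS = −(2.3 × 10⁻⁴)(-6.3)+(7.8 × 10⁻⁴)(-0.66) = 9.3 × 10⁻⁴ → stable
  72–120 m: −αΔT+βΔS = −(2.3 × 10⁻⁴)(-3.6)+(7.8 × 10⁻⁴)(+0.16) = 9.5 × 10⁻⁴ → stable
  120–177 m: −αΔT+βΔS = −(2.3 × 10⁻⁴)(+16.1)+(7.8 × 10⁻⁴)(-0.23) = -3.9 × 10⁻³ → UNSTABLE
  177–234 m: −αΔT+βΔS = −(2.3 × 10⁻⁴)(+0.4)+(7.8 × 10⁻⁴)(+0.54) = 3.3 × 10⁻⁴ → stable
The 120–177 m interval has Δρ < 0: lighter water underlies denser water.

120–177 m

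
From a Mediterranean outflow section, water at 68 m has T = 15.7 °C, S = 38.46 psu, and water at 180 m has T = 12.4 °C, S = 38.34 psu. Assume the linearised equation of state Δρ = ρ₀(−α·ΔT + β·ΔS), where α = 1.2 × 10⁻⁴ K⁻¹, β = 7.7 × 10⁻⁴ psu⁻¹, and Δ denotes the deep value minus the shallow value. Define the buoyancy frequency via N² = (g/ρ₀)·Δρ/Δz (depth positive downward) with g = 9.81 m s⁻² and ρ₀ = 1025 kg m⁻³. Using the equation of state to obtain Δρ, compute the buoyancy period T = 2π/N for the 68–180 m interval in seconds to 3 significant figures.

1.22 × 10³ s

ΔT = -3.3 K, ΔS = -0.12 psu (deep − shallow).
Δρ/ρ₀ = −αΔT + βΔS = 3.96 × 10⁻⁴ − 9.24 × 10⁻⁵ = 3.036 × 10⁻⁴, so Δρ ≈ 0.3112 kg m⁻³.
N² = (g/ρ₀)·Δρ/Δz = g·(Δρ/ρ₀)/Δz = 9.81 × 3.036 × 10⁻⁴ / 112 = 2.6592 × 10⁻⁵ s⁻².
N = √(2.6592 × 10⁻⁵) = 5.1567 × 10⁻³ rad s⁻¹ → T = 2π/N = 1.2185 × 10³ s ≈ 1.22 × 10³ s.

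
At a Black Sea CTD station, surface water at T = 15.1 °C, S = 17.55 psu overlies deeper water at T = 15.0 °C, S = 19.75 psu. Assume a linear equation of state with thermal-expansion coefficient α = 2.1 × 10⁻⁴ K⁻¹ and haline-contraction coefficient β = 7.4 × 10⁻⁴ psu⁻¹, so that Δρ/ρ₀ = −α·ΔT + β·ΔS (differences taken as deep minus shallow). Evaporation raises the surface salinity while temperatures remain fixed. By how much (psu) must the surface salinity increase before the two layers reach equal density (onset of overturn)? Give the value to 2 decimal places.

2.23 psu

Neutral buoyancy requires −α(T_deep − T_surf) + β(S_deep − S_surf′) = 0.
S_surf′ = S_deep − (α/β)·ΔT = 19.75 − (2.1 × 10⁻⁴/7.4 × 10⁻⁴)·(-0.1) = 19.7784 psu.
Increase required: 19.7784 − 17.55 = 2.2284 psu.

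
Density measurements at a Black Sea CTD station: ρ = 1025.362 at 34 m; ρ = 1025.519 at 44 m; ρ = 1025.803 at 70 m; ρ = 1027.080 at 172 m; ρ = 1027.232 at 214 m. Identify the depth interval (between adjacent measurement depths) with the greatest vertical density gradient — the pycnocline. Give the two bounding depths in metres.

Compute the density gradient over each adjacent pair:
  34–44 m: Δρ/Δz = 0.157/10 = 0.016 kg m⁻⁴
  44–70 m: Δρ/Δz = 0.284/26 = 0.011 kg m⁻⁴
  70–172 m: Δρ/Δz = 1.277/102 = 0.013 kg m⁻⁴
  172–214 m: Δρ/Δz = 0.152/42 = 3.6 × 10⁻³ kg m⁻⁴
The largest gradient is in the 34–44 m interval — the pycnocline.

34–44 m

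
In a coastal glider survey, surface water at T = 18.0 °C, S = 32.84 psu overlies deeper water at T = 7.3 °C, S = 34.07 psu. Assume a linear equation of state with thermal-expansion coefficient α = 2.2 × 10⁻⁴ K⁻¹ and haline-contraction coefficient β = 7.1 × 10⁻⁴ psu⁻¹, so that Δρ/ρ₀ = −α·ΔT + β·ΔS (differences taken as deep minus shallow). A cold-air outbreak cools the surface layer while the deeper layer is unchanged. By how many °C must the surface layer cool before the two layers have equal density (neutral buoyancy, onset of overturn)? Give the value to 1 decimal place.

14.7 °C

Neutral buoyancy requires Δρ = 0, i.e. −α(T_deep − T_surf′) + β(S_deep − S_surf) = 0.
T_surf′ = T_deep − (β/α)·ΔS = 7.3 − (7.1 × 10⁻⁴/2.2 × 10⁻⁴)·(+1.23) = 3.330 °C.
Cooling required: 18.0 − (3.330) = 14.670 °C.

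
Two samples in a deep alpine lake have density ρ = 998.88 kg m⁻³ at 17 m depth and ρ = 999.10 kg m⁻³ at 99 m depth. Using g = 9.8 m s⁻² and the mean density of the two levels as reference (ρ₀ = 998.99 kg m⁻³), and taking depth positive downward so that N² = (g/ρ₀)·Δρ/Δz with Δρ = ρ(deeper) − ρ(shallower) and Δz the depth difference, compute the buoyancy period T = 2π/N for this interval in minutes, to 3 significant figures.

Δρ = 999.10 − 998.88 = 0.22 kg m⁻³ over Δz = 99 − 17 = 82 m.
N² = (9.8/998.99) × (0.22/82) = 2.6319 × 10⁻⁵ s⁻².
N = √(2.6319 × 10⁻⁵) = 5.1302 × 10⁻³ rad s⁻¹, so T = 2π/N = 1.2247 × 10³ s = 20.412 min ≈ 20.4 min.
A positive N² confirms static stability across the interval.

20.4 min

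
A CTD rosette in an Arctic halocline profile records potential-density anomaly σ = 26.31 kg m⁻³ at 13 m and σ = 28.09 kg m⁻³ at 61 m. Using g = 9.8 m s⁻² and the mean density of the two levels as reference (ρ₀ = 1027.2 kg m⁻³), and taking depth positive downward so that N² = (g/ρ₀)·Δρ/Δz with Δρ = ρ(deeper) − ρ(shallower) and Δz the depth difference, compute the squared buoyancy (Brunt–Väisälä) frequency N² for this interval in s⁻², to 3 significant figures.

3.54 × 10⁻⁴ s⁻²

Δρ = 1028.09 − 1026.31 = 1.78 kg m⁻³ over Δz = 61 − 13 = 48 m.
N² = (9.8/1027.2) × (1.78/48) = 3.5379 × 10⁻⁴ s⁻² ≈ 3.54 × 10⁻⁴ s⁻².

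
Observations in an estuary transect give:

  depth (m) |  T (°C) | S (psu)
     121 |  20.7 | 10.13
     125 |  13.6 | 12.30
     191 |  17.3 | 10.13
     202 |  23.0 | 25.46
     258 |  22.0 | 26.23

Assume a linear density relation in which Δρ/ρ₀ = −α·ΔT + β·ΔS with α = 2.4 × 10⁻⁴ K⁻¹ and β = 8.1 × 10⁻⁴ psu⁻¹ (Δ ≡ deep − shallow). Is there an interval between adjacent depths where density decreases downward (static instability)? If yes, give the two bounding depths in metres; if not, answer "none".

Evaluate Δρ/ρ₀ = −αΔT + βΔS across each adjacent pair:
  121–125 m: −αΔT+βΔS = −(2.4 × 10⁻⁴)(-7.1)+(8.1 × 10⁻⁴)(+2.17) = 3.5 × 10⁻³ → stable
  125–191 m: −αΔT+βΔS = −(2.4 × 10⁻⁴)(+3.7)+(8.1 × 10⁻⁴)(-2.17) = -2.6 × 10⁻³ → UNSTABLE
  191–202 m: −αΔT+βΔS = −(2.4 × 10⁻⁴)(+5.7)+(8.1 × 10⁻⁴)(+15.33) = 0.011 → stable
  202–258 m: −αΔT+βΔS = −(2.4 × 10⁻⁴)(-1.0)+(8.1 × 10⁻⁴)(+0.77) = 8.6 × 10⁻⁴ → stable
The 125–191 m interval has Δρ < 0: lighter water underlies denser water.

125–191 m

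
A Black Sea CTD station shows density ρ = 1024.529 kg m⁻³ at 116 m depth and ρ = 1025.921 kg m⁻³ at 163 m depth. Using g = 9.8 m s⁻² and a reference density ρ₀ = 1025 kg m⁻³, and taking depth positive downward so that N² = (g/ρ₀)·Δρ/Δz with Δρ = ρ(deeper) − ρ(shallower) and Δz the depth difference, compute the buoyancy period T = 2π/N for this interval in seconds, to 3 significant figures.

373 s

Δρ = 1025.921 − 1024.529 = 1.392 kg m⁻³ over Δz = 163 − 116 = 47 m.
N² = (9.8/1025) × (1.392/47) = 2.8317 × 10⁻⁴ s⁻².
N = √(2.8317 × 10⁻⁴) = 0.016828 rad s⁻¹, so T = 2π/N = 373.38 s ≈ 373 s.
A positive N² confirms static stability across the interval.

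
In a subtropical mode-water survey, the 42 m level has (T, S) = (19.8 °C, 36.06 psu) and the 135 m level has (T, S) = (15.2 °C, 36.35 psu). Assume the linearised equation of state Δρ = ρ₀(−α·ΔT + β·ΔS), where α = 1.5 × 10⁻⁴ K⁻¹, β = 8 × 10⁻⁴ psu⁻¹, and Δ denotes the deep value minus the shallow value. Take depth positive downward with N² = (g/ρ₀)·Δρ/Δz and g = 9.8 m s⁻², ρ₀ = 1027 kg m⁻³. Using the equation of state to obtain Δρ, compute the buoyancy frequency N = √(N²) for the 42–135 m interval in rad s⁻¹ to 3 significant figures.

9.86 × 10⁻³ rad s⁻¹

ΔT = -4.6 K, ΔS = +0.29 psu (deep − shallow).
Δρ/ρ₀ = −αΔT + βΔS = 6.90 × 10⁻⁴ + 2.32 × 10⁻⁴ = 9.22 × 10⁻⁴, so Δρ ≈ 0.9469 kg m⁻³.
N² = (g/ρ₀)·Δρ/Δz = g·(Δρ/ρ₀)/Δz = 9.8 × 9.22 × 10⁻⁴ / 93 = 9.7157 × 10⁻⁵ s⁻².
N = √(9.7157 × 10⁻⁵) = 9.8568 × 10⁻³ rad s⁻¹ ≈ 9.86 × 10⁻³ rad s⁻¹.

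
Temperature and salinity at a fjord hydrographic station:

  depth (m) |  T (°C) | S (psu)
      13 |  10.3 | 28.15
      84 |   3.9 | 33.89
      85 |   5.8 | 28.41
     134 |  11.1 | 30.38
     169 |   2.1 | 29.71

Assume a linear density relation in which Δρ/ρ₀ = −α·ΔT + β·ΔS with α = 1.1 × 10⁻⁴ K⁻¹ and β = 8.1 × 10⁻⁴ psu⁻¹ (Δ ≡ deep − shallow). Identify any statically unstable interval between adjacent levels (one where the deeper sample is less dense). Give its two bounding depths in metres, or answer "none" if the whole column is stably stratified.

Evaluate Δρ/ρ₀ = −αΔT + βΔS across each adjacent pair:
  13–84 m: −αΔT+βΔS = −(1.1 × 10⁻⁴)(-6.4)+(8.1 × 10⁻⁴)(+5.74) = 5.4 × 10⁻³ → stable
  84–85 m: −αΔT+βΔS = −(1.1 × 10⁻⁴)(+1.9)+(8.1 × 10⁻⁴)(-5.48) = -4.6 × 10⁻³ → UNSTABLE
  85–134 m: −αΔT+βΔS = −(1.1 × 10⁻⁴)(+5.3)+(8.1 × 10⁻⁴)(+1.97) = 1.0 × 10⁻³ → stable
  134–169 m: −αΔT+βΔS = −(1.1 × 10⁻⁴)(-9.0)+(8.1 × 10⁻⁴)(-0.67) = 4.5 × 10⁻⁴ → stable
The 84–85 m interval has Δρ < 0: lighter water underlies denser water.

84–85 m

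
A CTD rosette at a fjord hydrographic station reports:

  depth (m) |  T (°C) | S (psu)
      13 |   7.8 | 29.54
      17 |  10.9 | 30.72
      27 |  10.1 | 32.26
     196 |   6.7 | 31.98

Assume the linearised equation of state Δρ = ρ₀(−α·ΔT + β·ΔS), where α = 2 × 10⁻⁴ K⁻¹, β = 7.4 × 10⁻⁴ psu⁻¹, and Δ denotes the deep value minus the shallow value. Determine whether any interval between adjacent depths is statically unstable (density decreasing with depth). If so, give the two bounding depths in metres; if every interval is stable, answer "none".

none

Evaluate Δρ/ρ₀ = −αΔT + βΔS across each adjacent pair:
  13–17 m: −αΔT+βΔS = −(2 × 10⁻⁴)(+3.1)+(7.4 × 10⁻⁴)(+1.18) = 2.5 × 10⁻⁴ → stable
  17–27 m: −αΔT+βΔS = −(2 × 10⁻⁴)(-0.8)+(7.4 × 10⁻⁴)(+1.54) = 1.3 × 10⁻³ → stable
  27–196 m: −αΔT+βΔS = −(2 × 10⁻⁴)(-3.4)+(7.4 × 10⁻⁴)(-0.28) = 4.7 × 10⁻⁴ → stable
Every interval has Δρ > 0: the column is stably stratified throughout.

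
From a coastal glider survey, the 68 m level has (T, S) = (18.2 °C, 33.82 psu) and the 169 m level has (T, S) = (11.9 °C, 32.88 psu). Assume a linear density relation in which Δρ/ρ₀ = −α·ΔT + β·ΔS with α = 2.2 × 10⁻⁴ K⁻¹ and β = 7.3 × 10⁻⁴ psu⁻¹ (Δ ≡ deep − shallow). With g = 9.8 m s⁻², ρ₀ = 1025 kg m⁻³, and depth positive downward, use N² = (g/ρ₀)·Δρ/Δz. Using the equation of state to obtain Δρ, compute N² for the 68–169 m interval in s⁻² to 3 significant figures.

ΔT = -6.3 K, ΔS = -0.94 psu (deep − shallow).
Δρ/ρ₀ = −αΔT + βΔS = 1.386 × 10⁻³ − 6.862 × 10⁻⁴ = 6.998 × 10⁻⁴, so Δρ ≈ 0.7173 kg m⁻³.
N² = (g/ρ₀)·Δρ/Δz = g·(Δρ/ρ₀)/Δz = 9.8 × 6.998 × 10⁻⁴ / 101 = 6.7901 × 10⁻⁵ s⁻² ≈ 6.79 × 10⁻⁵ s⁻².

6.79 × 10⁻⁵ s⁻²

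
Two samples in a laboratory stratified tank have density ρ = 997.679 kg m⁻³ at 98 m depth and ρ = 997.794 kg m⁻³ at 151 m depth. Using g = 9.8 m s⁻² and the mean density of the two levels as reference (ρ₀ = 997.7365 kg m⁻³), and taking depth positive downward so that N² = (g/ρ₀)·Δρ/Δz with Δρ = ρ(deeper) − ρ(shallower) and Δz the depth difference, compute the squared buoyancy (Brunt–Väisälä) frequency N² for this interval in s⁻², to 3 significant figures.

Δρ = 997.794 − 997.679 = 0.115 kg m⁻³ over Δz = 151 − 98 = 53 m.
N² = (9.8/997.7365) × (0.115/53) = 2.1312 × 10⁻⁵ s⁻² ≈ 2.13 × 10⁻⁵ s⁻².
N² > 0, so the interval is statically stable.

2.13 × 10⁻⁵ s⁻²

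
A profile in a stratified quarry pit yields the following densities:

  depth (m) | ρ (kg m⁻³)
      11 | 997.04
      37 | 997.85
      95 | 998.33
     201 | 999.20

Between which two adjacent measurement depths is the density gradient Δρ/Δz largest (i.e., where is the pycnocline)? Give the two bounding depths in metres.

Compute the density gradient over each adjacent pair:
  11–37 m: Δρ/Δz = 0.81/26 = 0.031 kg m⁻⁴
  37–95 m: Δρ/Δz = 0.48/58 = 8.3 × 10⁻³ kg m⁻⁴
  95–201 m: Δρ/Δz = 0.87/106 = 8.2 × 10⁻³ kg m⁻⁴
The largest gradient is in the 11–37 m interval — the pycnocline.

11–37 m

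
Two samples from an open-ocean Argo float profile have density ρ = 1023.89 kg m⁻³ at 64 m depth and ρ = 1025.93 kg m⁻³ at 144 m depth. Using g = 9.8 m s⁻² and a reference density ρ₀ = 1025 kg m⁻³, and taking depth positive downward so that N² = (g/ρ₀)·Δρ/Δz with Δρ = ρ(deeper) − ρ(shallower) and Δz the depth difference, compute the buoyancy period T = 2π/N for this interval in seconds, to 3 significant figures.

Δρ = 1025.93 − 1023.89 = 2.04 kg m⁻³ over Δz = 144 − 64 = 80 m.
N² = (9.8/1025) × (2.04/80) = 2.4380 × 10⁻⁴ s⁻².
N = √(2.4380 × 10⁻⁴) = 0.015614 rad s⁻¹, so T = 2π/N = 402.41 s ≈ 402 s.
A positive N² confirms static stability across the interval.

402 s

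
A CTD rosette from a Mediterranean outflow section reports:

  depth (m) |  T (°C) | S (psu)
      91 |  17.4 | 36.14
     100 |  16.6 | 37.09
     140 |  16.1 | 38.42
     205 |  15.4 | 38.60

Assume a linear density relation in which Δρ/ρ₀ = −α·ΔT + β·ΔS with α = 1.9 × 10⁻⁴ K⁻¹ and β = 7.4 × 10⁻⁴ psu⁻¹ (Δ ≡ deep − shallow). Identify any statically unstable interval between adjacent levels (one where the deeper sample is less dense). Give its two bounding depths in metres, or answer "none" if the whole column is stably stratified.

none

Evaluate Δρ/ρ₀ = −αΔT + βΔS across each adjacent pair:
  91–100 m: −αΔT+βΔS = −(1.9 × 10⁻⁴)(-0.8)+(7.4 × 10⁻⁴)(+0.95) = 8.5 × 10⁻⁴ → stable
  100–140 m: −αΔT+βΔS = −(1.9 × 10⁻⁴)(-0.5)+(7.4 × 10⁻⁴)(+1.33) = 1.1 × 10⁻³ → stable
  140–205 m: −αΔT+βΔS = −(1.9 × 10⁻⁴)(-0.7)+(7.4 × 10⁻⁴)(+0.18) = 2.7 × 10⁻⁴ → stable
Every interval has Δρ > 0: the column is stably stratified throughout.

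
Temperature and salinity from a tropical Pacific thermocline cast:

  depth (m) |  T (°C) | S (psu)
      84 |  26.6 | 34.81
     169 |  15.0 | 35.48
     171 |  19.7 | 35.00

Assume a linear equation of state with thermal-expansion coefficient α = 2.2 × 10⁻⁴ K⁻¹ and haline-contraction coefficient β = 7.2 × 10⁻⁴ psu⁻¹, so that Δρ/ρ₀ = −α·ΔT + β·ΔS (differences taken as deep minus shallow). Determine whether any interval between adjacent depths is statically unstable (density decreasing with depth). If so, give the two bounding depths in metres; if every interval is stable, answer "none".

Evaluate Δρ/ρ₀ = −αΔT + βΔS across each adjacent pair:
  84–169 m: −αΔT+βΔS = −(2.2 × 10⁻⁴)(-11.6)+(7.2 × 10⁻⁴)(+0.67) = 3.0 × 10⁻³ → stable
  169–171 m: −αΔT+βΔS = −(2.2 × 10⁻⁴)(+4.7)+(7.2 × 10⁻⁴)(-0.48) = -1.4 × 10⁻³ → UNSTABLE
The 169–171 m interval has Δρ < 0: lighter water underlies denser water.

169–171 m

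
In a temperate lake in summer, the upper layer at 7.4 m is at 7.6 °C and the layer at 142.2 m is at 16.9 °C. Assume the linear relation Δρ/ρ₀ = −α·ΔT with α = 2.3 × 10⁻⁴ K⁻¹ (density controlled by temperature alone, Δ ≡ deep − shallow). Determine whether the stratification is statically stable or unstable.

ΔT = 16.9 − 7.6 = +9.3 K, so Δρ/ρ₀ = −αΔT = -2.139 × 10⁻³.
Δρ/ρ₀ < 0, so Δρ < 0: deeper water is lighter → statically unstable; the column would overturn.

unstable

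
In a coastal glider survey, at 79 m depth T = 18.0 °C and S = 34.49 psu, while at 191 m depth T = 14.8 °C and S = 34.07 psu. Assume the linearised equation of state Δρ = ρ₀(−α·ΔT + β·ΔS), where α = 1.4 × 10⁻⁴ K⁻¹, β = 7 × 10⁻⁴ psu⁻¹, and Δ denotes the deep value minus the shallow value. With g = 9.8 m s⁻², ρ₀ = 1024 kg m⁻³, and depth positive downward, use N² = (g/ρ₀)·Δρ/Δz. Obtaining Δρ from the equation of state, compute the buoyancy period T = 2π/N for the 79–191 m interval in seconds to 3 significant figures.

1.71 × 10³ s

ΔT = -3.2 K, ΔS = -0.42 psu (deep − shallow).
Δρ/ρ₀ = −αΔT + βΔS = 4.48 × 10⁻⁴ − 2.94 × 10⁻⁴ = 1.54 × 10⁻⁴, so Δρ ≈ 0.1577 kg m⁻³.
N² = (g/ρ₀)·Δρ/Δz = g·(Δρ/ρ₀)/Δz = 9.8 × 1.54 × 10⁻⁴ / 112 = 1.3475 × 10⁻⁵ s⁻².
N = √(1.3475 × 10⁻⁵) = 3.6708 × 10⁻³ rad s⁻¹ → T = 2π/N = 1.7117 × 10³ s ≈ 1.71 × 10³ s.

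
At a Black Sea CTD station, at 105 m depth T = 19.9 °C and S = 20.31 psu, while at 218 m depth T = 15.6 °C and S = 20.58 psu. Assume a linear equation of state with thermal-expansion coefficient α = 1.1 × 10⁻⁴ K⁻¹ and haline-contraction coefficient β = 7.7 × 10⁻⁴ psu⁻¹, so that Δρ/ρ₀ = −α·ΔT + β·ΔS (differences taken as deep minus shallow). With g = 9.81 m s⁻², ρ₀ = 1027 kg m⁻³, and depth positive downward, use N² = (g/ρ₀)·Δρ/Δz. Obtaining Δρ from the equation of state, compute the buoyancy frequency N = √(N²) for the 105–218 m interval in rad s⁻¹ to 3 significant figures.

7.69 × 10⁻³ rad s⁻¹

ΔT = -4.3 K, ΔS = +0.27 psu (deep − shallow).
Δρ/ρ₀ = −αΔT + βΔS = 4.73 × 10⁻⁴ + 2.079 × 10⁻⁴ = 6.809 × 10⁻⁴, so Δρ ≈ 0.6993 kg m⁻³.
N² = (g/ρ₀)·Δρ/Δz = g·(Δρ/ρ₀)/Δz = 9.81 × 6.809 × 10⁻⁴ / 113 = 5.9112 × 10⁻⁵ s⁻².
N = √(5.9112 × 10⁻⁵) = 7.6884 × 10⁻³ rad s⁻¹ ≈ 7.69 × 10⁻³ rad s⁻¹.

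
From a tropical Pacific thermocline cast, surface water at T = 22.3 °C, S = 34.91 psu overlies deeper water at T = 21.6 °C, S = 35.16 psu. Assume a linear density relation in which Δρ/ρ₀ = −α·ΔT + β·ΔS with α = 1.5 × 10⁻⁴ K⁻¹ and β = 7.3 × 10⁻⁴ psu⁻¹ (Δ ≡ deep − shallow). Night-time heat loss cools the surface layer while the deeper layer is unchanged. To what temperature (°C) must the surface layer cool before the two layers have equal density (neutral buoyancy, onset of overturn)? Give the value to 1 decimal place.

Neutral buoyancy requires Δρ = 0, i.e. −α(T_deep − T_surf′) + β(S_deep − S_surf) = 0.
T_surf′ = T_deep − (β/α)·ΔS = 21.6 − (7.3 × 10⁻⁴/1.5 × 10⁻⁴)·(+0.25) = 20.383 °C.
Cooling required: 22.3 − (20.383) = 1.917 °C.

20.4 °C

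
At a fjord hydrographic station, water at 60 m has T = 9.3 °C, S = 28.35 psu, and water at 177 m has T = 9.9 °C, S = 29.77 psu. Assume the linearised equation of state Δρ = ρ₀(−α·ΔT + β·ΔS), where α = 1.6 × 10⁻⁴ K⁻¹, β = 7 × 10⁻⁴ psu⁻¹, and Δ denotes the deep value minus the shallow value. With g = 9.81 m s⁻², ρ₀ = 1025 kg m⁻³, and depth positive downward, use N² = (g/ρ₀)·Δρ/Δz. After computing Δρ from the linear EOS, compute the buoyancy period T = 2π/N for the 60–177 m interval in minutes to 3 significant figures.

ΔT = +0.6 K, ΔS = +1.42 psu (deep − shallow).
Δρ/ρ₀ = −αΔT + βΔS = -9.60 × 10⁻⁵ + 9.94 × 10⁻⁴ = 8.98 × 10⁻⁴, so Δρ ≈ 0.9204 kg m⁻³.
N² = (g/ρ₀)·Δρ/Δz = g·(Δρ/ρ₀)/Δz = 9.81 × 8.98 × 10⁻⁴ / 117 = 7.5294 × 10⁻⁵ s⁻².
N = √(7.5294 × 10⁻⁵) = 8.6772 × 10⁻³ rad s⁻¹ → T = 2π/N = 724.10 s = 12.068 min ≈ 12.1 min.

12.1 min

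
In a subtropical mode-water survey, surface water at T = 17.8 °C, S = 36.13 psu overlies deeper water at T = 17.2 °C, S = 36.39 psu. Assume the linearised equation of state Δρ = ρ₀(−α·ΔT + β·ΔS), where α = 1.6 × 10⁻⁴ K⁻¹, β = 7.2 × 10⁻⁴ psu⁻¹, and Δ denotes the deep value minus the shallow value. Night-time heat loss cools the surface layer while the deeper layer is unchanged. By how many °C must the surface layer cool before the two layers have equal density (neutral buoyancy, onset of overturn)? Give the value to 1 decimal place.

1.8 °C

Neutral buoyancy requires Δρ = 0, i.e. −α(T_deep − T_surf′) + β(S_deep − S_surf) = 0.
T_surf′ = T_deep − (β/α)·ΔS = 17.2 − (7.2 × 10⁻⁴/1.6 × 10⁻⁴)·(+0.26) = 16.030 °C.
Cooling required: 17.8 − (16.030) = 1.770 °C.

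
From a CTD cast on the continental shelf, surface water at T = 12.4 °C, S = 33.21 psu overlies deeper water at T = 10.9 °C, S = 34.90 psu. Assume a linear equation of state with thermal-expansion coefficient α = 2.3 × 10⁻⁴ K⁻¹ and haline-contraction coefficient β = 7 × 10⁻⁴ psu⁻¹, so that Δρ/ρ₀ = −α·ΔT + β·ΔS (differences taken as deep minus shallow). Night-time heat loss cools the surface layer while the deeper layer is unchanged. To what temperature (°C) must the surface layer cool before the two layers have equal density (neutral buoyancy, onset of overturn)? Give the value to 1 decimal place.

Neutral buoyancy requires Δρ = 0, i.e. −α(T_deep − T_surf′) + β(S_deep − S_surf) = 0.
T_surf′ = T_deep − (β/α)·ΔS = 10.9 − (7 × 10⁻⁴/2.3 × 10⁻⁴)·(+1.69) = 5.757 °C.
Cooling required: 12.4 − (5.757) = 6.643 °C.

5.8 °C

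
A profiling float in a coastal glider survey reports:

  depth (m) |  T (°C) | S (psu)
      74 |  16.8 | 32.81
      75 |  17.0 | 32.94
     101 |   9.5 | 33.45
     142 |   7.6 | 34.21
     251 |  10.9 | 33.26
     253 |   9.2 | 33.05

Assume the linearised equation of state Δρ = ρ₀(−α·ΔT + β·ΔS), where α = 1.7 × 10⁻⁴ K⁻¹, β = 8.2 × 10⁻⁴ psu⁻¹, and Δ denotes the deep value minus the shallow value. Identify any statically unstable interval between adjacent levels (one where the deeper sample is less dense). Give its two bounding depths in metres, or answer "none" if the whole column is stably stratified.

142–251 m

Evaluate Δρ/ρ₀ = −αΔT + βΔS across each adjacent pair:
  74–75 m: −αΔT+βΔS = −(1.7 × 10⁻⁴)(+0.2)+(8.2 × 10⁻⁴)(+0.13) = 7.3 × 10⁻⁵ → stable
  75–101 m: −αΔT+βΔS = −(1.7 × 10⁻⁴)(-7.5)+(8.2 × 10⁻⁴)(+0.51) = 1.7 × 10⁻³ → stable
  101–142 m: −αΔT+βΔS = −(1.7 × 10⁻⁴)(-1.9)+(8.2 × 10⁻⁴)(+0.76) = 9.5 × 10⁻⁴ → stable
  142–251 m: −αΔT+βΔS = −(1.7 × 10⁻⁴)(+3.3)+(8.2 × 10⁻⁴)(-0.95) = -1.3 × 10⁻³ → UNSTABLE
  251–253 m: −αΔT+βΔS = −(1.7 × 10⁻⁴)(-1.7)+(8.2 × 10⁻⁴)(-0.21) = 1.2 × 10⁻⁴ → stable
The 142–251 m interval has Δρ < 0: lighter water underlies denser water.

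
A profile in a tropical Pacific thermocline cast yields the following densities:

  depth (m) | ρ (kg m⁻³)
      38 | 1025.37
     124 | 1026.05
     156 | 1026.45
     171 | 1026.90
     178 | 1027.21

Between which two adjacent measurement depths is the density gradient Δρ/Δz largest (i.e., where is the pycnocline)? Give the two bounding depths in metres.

171–178 m

Compute the density gradient over each adjacent pair:
  38–124 m: Δρ/Δz = 0.68/86 = 7.9 × 10⁻³ kg m⁻⁴
  124–156 m: Δρ/Δz = 0.40/32 = 0.013 kg m⁻⁴
  156–171 m: Δρ/Δz = 0.45/15 = 0.030 kg m⁻⁴
  171–178 m: Δρ/Δz = 0.31/7 = 0.044 kg m⁻⁴
The largest gradient is in the 171–178 m interval — the pycnocline.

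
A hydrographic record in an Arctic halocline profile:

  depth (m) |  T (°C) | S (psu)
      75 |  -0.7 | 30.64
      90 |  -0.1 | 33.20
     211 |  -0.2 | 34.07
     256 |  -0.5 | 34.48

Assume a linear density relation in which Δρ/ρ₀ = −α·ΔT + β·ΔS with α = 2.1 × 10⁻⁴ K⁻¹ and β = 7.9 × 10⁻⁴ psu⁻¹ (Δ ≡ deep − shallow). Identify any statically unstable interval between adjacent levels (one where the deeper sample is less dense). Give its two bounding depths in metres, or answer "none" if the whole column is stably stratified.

none

Evaluate Δρ/ρ₀ = −αΔT + βΔS across each adjacent pair:
  75–90 m: −αΔT+βΔS = −(2.1 × 10⁻⁴)(+0.6)+(7.9 × 10⁻⁴)(+2.56) = 1.9 × 10⁻³ → stable
  90–211 m: −αΔT+βΔS = −(2.1 × 10⁻⁴)(-0.1)+(7.9 × 10⁻⁴)(+0.87) = 7.1 × 10⁻⁴ → stable
  211–256 m: −αΔT+βΔS = −(2.1 × 10⁻⁴)(-0.3)+(7.9 × 10⁻⁴)(+0.41) = 3.9 × 10⁻⁴ → stable
Every interval has Δρ > 0: the column is stably stratified throughout.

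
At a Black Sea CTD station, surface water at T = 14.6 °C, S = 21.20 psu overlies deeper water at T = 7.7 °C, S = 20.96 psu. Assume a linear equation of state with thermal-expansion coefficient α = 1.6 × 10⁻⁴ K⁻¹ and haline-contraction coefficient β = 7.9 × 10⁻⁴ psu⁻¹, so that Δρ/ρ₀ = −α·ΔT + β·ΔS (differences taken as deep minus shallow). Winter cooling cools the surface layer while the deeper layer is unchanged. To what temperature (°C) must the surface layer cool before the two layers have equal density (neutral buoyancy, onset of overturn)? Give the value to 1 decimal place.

8.9 °C

Neutral buoyancy requires Δρ = 0, i.e. −α(T_deep − T_surf′) + β(S_deep − S_surf) = 0.
T_surf′ = T_deep − (β/α)·ΔS = 7.7 − (7.9 × 10⁻⁴/1.6 × 10⁻⁴)·(-0.24) = 8.885 °C.
Cooling required: 14.6 − (8.885) = 5.715 °C.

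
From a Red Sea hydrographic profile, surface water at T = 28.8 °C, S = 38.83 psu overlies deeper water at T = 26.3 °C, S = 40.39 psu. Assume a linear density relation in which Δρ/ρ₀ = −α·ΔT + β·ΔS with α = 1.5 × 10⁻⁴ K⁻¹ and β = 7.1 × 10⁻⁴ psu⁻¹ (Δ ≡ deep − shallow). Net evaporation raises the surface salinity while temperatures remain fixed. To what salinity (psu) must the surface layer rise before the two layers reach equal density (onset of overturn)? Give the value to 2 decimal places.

40.92 psu

Neutral buoyancy requires −α(T_deep − T_surf) + β(S_deep − S_surf′) = 0.
S_surf′ = S_deep − (α/β)·ΔT = 40.39 − (1.5 × 10⁻⁴/7.1 × 10⁻⁴)·(-2.5) = 40.9182 psu.
Increase required: 40.9182 − 38.83 = 2.0882 psu.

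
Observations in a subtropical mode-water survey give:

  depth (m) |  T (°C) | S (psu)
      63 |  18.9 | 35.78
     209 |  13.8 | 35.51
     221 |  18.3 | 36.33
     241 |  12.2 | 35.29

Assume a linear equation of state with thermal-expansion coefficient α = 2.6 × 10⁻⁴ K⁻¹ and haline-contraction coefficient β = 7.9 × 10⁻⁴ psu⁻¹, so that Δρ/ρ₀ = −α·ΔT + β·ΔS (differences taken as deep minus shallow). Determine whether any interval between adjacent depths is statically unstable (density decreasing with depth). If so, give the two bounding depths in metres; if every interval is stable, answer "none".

209–221 m

Evaluate Δρ/ρ₀ = −αΔT + βΔS across each adjacent pair:
  63–209 m: −αΔT+βΔS = −(2.6 × 10⁻⁴)(-5.1)+(7.9 × 10⁻⁴)(-0.27) = 1.1 × 10⁻³ → stable
  209–221 m: −αΔT+βΔS = −(2.6 × 10⁻⁴)(+4.5)+(7.9 × 10⁻⁴)(+0.82) = -5.2 × 10⁻⁴ → UNSTABLE
  221–241 m: −αΔT+βΔS = −(2.6 × 10⁻⁴)(-6.1)+(7.9 × 10⁻⁴)(-1.04) = 7.6 × 10⁻⁴ → stable
The 209–221 m interval has Δρ < 0: lighter water underlies denser water.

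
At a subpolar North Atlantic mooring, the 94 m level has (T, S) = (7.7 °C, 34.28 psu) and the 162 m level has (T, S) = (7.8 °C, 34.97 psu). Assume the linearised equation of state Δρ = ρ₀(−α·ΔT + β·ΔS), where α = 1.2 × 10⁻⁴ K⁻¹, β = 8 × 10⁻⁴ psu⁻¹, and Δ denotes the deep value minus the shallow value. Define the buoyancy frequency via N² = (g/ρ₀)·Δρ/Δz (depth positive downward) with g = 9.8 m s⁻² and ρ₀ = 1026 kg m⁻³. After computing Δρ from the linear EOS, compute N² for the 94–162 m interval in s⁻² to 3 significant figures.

7.78 × 10⁻⁵ s⁻²

ΔT = +0.1 K, ΔS = +0.69 psu (deep − shallow).
Δρ/ρ₀ = −αΔT + βΔS = -1.20 × 10⁻⁵ + 5.52 × 10⁻⁴ = 5.40 × 10⁻⁴, so Δρ ≈ 0.5540 kg m⁻³.
N² = (g/ρ₀)·Δρ/Δz = g·(Δρ/ρ₀)/Δz = 9.8 × 5.40 × 10⁻⁴ / 68 = 7.7824 × 10⁻⁵ s⁻² ≈ 7.78 × 10⁻⁵ s⁻².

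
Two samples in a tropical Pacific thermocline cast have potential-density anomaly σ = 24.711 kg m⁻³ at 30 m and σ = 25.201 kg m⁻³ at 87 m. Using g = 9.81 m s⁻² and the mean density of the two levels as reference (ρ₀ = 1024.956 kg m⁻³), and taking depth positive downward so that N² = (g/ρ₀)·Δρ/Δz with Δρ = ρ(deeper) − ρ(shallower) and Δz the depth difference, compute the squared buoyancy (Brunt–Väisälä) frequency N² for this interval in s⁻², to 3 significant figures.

8.23 × 10⁻⁵ s⁻²

Δρ = 1025.201 − 1024.711 = 0.490 kg m⁻³ over Δz = 87 − 30 = 57 m.
N² = (9.81/1024.956) × (0.490/57) = 8.2278 × 10⁻⁵ s⁻² ≈ 8.23 × 10⁻⁵ s⁻².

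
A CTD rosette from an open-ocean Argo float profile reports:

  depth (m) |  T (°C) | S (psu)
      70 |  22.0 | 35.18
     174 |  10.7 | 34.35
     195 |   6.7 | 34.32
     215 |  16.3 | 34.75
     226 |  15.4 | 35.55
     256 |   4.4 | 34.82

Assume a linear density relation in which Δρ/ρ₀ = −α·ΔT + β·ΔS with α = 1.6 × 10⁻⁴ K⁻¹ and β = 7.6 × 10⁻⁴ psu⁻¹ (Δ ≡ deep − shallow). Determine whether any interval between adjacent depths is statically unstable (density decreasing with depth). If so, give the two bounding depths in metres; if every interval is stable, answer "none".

Evaluate Δρ/ρ₀ = −αΔT + βΔS across each adjacent pair:
  70–174 m: −αΔT+βΔS = −(1.6 × 10⁻⁴)(-11.3)+(7.6 × 10⁻⁴)(-0.83) = 1.2 × 10⁻³ → stable
  174–195 m: −αΔT+βΔS = −(1.6 × 10⁻⁴)(-4.0)+(7.6 × 10⁻⁴)(-0.03) = 6.2 × 10⁻⁴ → stable
  195–215 m: −αΔT+βΔS = −(1.6 × 10⁻⁴)(+9.6)+(7.6 × 10⁻⁴)(+0.43) = -1.2 × 10⁻³ → UNSTABLE
  215–226 m: −αΔT+βΔS = −(1.6 × 10⁻⁴)(-0.9)+(7.6 × 10⁻⁴)(+0.80) = 7.5 × 10⁻⁴ → stable
  226–256 m: −αΔT+βΔS = −(1.6 × 10⁻⁴)(-11.0)+(7.6 × 10⁻⁴)(-0.73) = 1.2 × 10⁻³ → stable
The 195–215 m interval has Δρ < 0: lighter water underlies denser water.

195–215 m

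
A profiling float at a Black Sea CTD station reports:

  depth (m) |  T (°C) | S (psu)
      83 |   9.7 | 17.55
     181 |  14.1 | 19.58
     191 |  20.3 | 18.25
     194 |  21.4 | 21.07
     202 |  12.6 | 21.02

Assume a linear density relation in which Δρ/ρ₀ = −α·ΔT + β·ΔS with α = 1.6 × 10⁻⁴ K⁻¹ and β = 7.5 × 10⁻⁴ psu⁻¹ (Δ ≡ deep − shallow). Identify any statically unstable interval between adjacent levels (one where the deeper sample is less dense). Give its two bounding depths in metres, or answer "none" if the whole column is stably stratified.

Evaluate Δρ/ρ₀ = −αΔT + βΔS across each adjacent pair:
  83–181 m: −αΔT+βΔS = −(1.6 × 10⁻⁴)(+4.4)+(7.5 × 10⁻⁴)(+2.03) = 8.2 × 10⁻⁴ → stable
  181–191 m: −αΔT+βΔS = −(1.6 × 10⁻⁴)(+6.2)+(7.5 × 10⁻⁴)(-1.33) = -2.0 × 10⁻³ → UNSTABLE
  191–194 m: −αΔT+βΔS = −(1.6 × 10⁻⁴)(+1.1)+(7.5 × 10⁻⁴)(+2.82) = 1.9 × 10⁻³ → stable
  194–202 m: −αΔT+βΔS = −(1.6 × 10⁻⁴)(-8.8)+(7.5 × 10⁻⁴)(-0.05) = 1.4 × 10⁻³ → stable
The 181–191 m interval has Δρ < 0: lighter water underlies denser water.

181–191 m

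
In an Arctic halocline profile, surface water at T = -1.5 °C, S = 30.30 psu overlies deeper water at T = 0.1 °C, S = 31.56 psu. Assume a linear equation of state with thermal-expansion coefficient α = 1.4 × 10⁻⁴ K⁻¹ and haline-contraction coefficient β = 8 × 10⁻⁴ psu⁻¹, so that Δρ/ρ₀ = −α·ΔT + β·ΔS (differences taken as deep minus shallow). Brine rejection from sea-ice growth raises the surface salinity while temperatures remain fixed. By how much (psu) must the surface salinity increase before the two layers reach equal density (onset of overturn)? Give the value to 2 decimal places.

0.98 psu

Neutral buoyancy requires −α(T_deep − T_surf) + β(S_deep − S_surf′) = 0.
S_surf′ = S_deep − (α/β)·ΔT = 31.56 − (1.4 × 10⁻⁴/8 × 10⁻⁴)·(+1.6) = 31.2800 psu.
Increase required: 31.2800 − 30.30 = 0.9800 psu.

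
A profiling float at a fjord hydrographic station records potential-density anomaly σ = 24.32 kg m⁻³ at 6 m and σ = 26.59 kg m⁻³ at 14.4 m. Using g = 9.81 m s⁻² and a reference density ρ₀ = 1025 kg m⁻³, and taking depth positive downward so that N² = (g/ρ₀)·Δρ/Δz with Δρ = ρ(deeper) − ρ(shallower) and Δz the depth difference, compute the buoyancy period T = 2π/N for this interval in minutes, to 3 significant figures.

2.06 min

Δρ = 1026.59 − 1024.32 = 2.27 kg m⁻³ over Δz = 14.4 − 6 = 8.4 m.
N² = (9.81/1025) × (2.27/8.4) = 2.5864 × 10⁻³ s⁻².
N = √(2.5864 × 10⁻³) = 0.050857 rad s⁻¹, so T = 2π/N = 123.55 s = 2.0592 min ≈ 2.06 min.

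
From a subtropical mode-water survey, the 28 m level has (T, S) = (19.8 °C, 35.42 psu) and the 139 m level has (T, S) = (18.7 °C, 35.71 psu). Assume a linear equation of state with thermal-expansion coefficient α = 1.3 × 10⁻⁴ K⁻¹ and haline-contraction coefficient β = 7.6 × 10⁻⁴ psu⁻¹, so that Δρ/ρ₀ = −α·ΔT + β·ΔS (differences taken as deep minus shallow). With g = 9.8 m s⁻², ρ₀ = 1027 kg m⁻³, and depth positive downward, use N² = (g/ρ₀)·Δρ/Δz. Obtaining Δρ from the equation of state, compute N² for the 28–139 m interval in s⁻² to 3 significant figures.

ΔT = -1.1 K, ΔS = +0.29 psu (deep − shallow).
Δρ/ρ₀ = −αΔT + βΔS = 1.43 × 10⁻⁴ + 2.204 × 10⁻⁴ = 3.634 × 10⁻⁴, so Δρ ≈ 0.3732 kg m⁻³.
N² = (g/ρ₀)·Δρ/Δz = g·(Δρ/ρ₀)/Δz = 9.8 × 3.634 × 10⁻⁴ / 111 = 3.2084 × 10⁻⁵ s⁻² ≈ 3.21 × 10⁻⁵ s⁻².

3.21 × 10⁻⁵ s⁻²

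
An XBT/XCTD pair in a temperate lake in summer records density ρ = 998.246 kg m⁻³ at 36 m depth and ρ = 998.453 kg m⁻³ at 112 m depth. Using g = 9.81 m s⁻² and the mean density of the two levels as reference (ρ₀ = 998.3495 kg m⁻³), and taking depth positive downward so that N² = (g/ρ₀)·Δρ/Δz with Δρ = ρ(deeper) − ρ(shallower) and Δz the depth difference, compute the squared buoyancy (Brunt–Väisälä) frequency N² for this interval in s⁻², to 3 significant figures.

Δρ = 998.453 − 998.246 = 0.207 kg m⁻³ over Δz = 112 − 36 = 76 m.
N² = (9.81/998.3495) × (0.207/76) = 2.6764 × 10⁻⁵ s⁻² ≈ 2.68 × 10⁻⁵ s⁻².
N² > 0, so the interval is statically stable.

2.68 × 10⁻⁵ s⁻²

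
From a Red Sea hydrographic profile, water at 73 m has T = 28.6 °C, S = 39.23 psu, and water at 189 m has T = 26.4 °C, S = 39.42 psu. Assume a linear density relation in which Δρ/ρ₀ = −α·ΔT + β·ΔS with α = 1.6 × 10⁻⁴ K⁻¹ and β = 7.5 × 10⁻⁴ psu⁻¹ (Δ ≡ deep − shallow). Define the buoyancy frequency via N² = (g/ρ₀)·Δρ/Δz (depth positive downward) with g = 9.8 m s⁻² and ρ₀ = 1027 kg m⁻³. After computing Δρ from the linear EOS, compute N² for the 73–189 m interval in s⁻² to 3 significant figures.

ΔT = -2.2 K, ΔS = +0.19 psu (deep − shallow).
Δρ/ρ₀ = −αΔT + βΔS = 3.52 × 10⁻⁴ + 1.425 × 10⁻⁴ = 4.945 × 10⁻⁴, so Δρ ≈ 0.5079 kg m⁻³.
N² = (g/ρ₀)·Δρ/Δz = g·(Δρ/ρ₀)/Δz = 9.8 × 4.945 × 10⁻⁴ / 116 = 4.1777 × 10⁻⁵ s⁻² ≈ 4.18 × 10⁻⁵ s⁻².

4.18 × 10⁻⁵ s⁻²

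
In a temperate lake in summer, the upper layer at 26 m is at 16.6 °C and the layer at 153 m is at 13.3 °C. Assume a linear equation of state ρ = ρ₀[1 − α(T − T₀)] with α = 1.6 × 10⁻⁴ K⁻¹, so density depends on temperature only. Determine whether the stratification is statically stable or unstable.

ΔT = 13.3 − 16.6 = -3.3 K, so Δρ/ρ₀ = −αΔT = 5.28 × 10⁻⁴.
Δρ/ρ₀ > 0, so Δρ > 0: deeper water is denser → statically stable.

stable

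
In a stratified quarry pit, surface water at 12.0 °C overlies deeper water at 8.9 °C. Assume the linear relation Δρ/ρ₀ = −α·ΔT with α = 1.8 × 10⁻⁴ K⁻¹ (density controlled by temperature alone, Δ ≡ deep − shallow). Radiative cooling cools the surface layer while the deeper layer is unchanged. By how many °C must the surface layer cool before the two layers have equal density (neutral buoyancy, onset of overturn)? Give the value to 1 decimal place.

3.1 °C

With temperature the only control, equal density requires T_surf′ = T_deep.
T_surf′ = 8.9 °C.
Cooling required: 12.0 − 8.9 = 3.1 °C.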